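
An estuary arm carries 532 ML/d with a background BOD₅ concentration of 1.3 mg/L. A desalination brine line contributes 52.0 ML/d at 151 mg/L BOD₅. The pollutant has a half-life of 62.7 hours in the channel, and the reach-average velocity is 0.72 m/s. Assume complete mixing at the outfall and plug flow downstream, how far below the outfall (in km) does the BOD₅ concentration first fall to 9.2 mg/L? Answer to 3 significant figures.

Mixed concentration C = ΣQC/ΣQ = (532.0·1.300 + 52.00·151.0) / 584.0 = 8544/584.0 = 14.63 mg/L.
Half-life 62.7 h → k = ln 2 / 62.7 = 0.01105 h⁻¹ = 0.2653 d⁻¹.
Set 14.63·exp(−k·t) = 9.2 → t = ln(14.63/9.2)/k = 151000 s = 41.96 h.
Distance = v·t = 0.72·151000 = 108800 m = 108.8 km.

109 km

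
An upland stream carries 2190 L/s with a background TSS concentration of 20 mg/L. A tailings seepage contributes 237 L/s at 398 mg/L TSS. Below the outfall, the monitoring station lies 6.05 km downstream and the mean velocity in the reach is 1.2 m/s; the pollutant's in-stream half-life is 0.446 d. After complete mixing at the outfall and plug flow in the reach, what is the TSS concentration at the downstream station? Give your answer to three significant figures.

52.0 mg/L

Conservation of mass: C = (2190·20.00 + 237.0·398.0) / 2427 = 138100/2427 = 56.91 mg/L.
Travel time t = 6.05·1000 / 1.2 = 5042 s = 1.400 h.
Half-life 0.446 d → k = ln 2 / 0.446 = 1.554 d⁻¹.
Decay over the reach: 56.91·exp(−kt) = 56.91·0.9133 = 51.98 mg/L.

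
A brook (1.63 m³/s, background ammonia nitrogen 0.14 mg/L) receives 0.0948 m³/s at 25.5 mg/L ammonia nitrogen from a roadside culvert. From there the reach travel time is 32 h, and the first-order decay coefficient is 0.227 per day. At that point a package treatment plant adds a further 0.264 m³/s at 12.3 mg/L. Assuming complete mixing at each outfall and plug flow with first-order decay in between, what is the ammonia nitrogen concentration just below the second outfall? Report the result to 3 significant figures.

Mixed concentration C = ΣQC/ΣQ = (1.630·0.1400 + 0.09480·25.50) / 1.725 = 2.646/1.725 = 1.534 mg/L; combined flow 1.725 m³/s.
After decay, C = 1.534 × e^(−kt) = 1.534 × 0.7388 = 1.133 mg/L.
At the second outfall, C = (1.725·1.133 + 0.2640·12.30) / (1.725 + 0.2640) = 2.616 mg/L.

2.62 mg/L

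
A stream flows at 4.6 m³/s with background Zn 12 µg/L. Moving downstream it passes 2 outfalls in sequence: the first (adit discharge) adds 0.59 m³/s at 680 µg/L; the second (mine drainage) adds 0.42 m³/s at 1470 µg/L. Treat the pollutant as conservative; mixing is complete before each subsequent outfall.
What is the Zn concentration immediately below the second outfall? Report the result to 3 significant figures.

Below outfall 1: Q → 5.190 m³/s, C = (4.600·12.00 + 0.5900·680.0)/5.190 = 87.94 µg/L.
Below outfall 2: Q → 5.610 m³/s, C = (5.190·87.94 + 0.4200·1470)/5.610 = 191.4 µg/L.

191 µg/L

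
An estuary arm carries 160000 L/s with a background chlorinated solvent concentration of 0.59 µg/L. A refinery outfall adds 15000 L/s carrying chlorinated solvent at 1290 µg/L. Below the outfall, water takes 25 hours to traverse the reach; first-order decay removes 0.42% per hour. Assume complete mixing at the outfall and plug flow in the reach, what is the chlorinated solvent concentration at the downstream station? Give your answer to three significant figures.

100 µg/L

Flow-weighted average: C = (160000·0.5900 + 15000·1290) / 175000 = 19440000/175000 = 111.1 µg/L.
0.42%/h lost → k = −ln(1 − 0.0042) = 0.004209 h⁻¹.
After decay, C = 111.1 × e^(−kt) = 111.1 × 0.9001 = 100.0 µg/L.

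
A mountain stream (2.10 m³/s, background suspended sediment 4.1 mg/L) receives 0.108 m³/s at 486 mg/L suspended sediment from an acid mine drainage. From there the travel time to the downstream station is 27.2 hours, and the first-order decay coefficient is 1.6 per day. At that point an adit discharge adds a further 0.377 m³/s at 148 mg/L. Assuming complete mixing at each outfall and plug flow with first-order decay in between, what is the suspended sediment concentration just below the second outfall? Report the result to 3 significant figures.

25.4 mg/L

Mass balance: C = (2.100·4.100 + 0.1080·486.0) / 2.208 = 61.10/2.208 = 27.67 mg/L; combined flow 2.208 m³/s.
First-order decay: C = 27.67·exp(−k·t) = 27.67·0.1631 = 4.513 mg/L.
At the second outfall, C = (2.208·4.513 + 0.3770·148.0) / (2.208 + 0.3770) = 25.44 mg/L.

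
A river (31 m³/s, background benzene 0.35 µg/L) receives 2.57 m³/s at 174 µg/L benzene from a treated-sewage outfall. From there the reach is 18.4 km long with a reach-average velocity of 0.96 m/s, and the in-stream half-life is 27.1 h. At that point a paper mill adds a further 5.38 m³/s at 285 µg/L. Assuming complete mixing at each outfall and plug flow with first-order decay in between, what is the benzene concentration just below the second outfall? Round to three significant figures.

49.6 µg/L

After mixing, C = (31.00·0.3500 + 2.570·174.0) / 33.57 = 458.0/33.57 = 13.64 µg/L; combined flow 33.57 m³/s.
Travel time t = 18.4·1000 / 0.96 = 19170 s = 5.324 h.
Half-life 27.1 h → k = ln 2 / 27.1 = 0.02558 h⁻¹ = 0.6139 d⁻¹.
After decay, C = 13.64 × e^(−kt) = 13.64 × 0.8727 = 11.91 µg/L.
Second outfall: C = (33.57·11.91 + 5.380·285.0)/38.95 = 49.63 µg/L.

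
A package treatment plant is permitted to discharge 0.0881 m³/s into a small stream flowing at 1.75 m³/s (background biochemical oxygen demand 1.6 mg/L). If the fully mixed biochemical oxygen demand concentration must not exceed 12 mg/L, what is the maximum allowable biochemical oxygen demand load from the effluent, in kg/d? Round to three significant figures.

Mass balance at the limit: 1.750·1.600 + 0.08810·Cₑ = 1.838·12 → Cₑ = 218.6 mg/L.
Load = 0.08810 m³/s × 218.6 g/m³ × 86 400 s/d = 1664 kg/d.

1660 kg/d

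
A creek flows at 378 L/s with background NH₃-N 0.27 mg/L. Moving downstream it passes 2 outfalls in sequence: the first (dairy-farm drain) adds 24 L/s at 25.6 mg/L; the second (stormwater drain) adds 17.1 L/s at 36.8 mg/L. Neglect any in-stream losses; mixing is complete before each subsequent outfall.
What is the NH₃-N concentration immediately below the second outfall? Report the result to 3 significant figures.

3.21 mg/L

Outfall 1: combined Q = 402.0 L/s; C = (378.0·0.2700 + 24.00·25.60)/402.0 = 1.782 mg/L.
Outfall 2: combined Q = 419.1 L/s; C = (402.0·1.782 + 17.10·36.80)/419.1 = 3.211 mg/L.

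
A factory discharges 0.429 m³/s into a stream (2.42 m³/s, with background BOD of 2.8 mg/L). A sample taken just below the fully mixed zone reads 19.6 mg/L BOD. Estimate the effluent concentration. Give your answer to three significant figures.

Mass balance: 2.420·2.800 + 0.4290·Cₑ = 2.849·19.60
→ Cₑ = (2.849·19.60 − 2.420·2.800) / 0.4290 = 114.4 mg/L.

114 mg/L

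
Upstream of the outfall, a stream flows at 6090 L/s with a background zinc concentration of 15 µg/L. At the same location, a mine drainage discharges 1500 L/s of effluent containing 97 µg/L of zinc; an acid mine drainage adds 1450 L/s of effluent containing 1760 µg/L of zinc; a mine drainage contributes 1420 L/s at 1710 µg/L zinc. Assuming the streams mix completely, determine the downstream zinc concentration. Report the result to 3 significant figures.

Mixed concentration C = ΣQC/ΣQ = (6090·15.00 + 1500·97.00 + 1450·1760 + 1420·1710) / 10460 = 5217000/10460 = 498.8 µg/L.

499 µg/L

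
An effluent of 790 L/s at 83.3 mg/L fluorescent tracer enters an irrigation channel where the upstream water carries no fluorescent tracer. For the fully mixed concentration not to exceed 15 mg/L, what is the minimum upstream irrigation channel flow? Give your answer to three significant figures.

Set C_mix = 15: (Q·0 + 790.0·83.30) / (Q + 790.0) = 15
→ Q = 790.0·(83.30 − 15)/(15 − 0) = 3597 L/s.

3600 L/s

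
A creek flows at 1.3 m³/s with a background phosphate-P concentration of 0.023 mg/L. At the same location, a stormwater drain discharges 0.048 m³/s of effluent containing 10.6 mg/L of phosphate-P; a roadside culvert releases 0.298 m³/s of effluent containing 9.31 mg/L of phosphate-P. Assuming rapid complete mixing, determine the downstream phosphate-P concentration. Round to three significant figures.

Mixed concentration C = ΣQC/ΣQ = (1.300·0.02300 + 0.04800·10.60 + 0.2980·9.310) / 1.646 = 3.313/1.646 = 2.013 mg/L.

2.01 mg/L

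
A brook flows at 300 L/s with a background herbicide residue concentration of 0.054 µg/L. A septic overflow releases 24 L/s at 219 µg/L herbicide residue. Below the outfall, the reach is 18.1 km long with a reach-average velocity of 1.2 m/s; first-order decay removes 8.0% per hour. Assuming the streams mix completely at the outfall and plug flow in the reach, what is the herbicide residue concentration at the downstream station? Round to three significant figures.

11.5 µg/L

Conservation of mass: C = (300.0·0.05400 + 24.00·219.0) / 324.0 = 5272/324.0 = 16.27 µg/L.
Travel time t = 18.1·1000 / 1.2 = 15080 s = 4.190 h.
8.0%/h lost → k = −ln(1 − 0.08) = 0.08338 h⁻¹.
After decay, C = 16.27 × e^(−kt) = 16.27 × 0.7051 = 11.47 µg/L.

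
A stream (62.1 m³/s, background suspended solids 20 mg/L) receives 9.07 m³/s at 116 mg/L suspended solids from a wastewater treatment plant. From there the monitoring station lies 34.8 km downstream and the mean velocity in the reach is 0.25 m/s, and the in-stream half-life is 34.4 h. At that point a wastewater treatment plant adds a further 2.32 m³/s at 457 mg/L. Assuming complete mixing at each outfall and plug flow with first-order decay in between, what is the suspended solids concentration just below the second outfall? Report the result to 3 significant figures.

Mass balance: C = (62.10·20.00 + 9.070·116.0) / 71.17 = 2294/71.17 = 32.23 mg/L; combined flow 71.17 m³/s.
Travel time t = 34.8·1000 / 0.25 = 139200 s = 38.67 h.
Half-life 34.4 h → k = ln 2 / 34.4 = 0.02015 h⁻¹ = 0.4836 d⁻¹.
After decay, C = 32.23 × e^(−kt) = 32.23 × 0.4588 = 14.79 mg/L.
Second outfall: C = (71.17·14.79 + 2.320·457.0)/73.49 = 28.75 mg/L.

28.7 mg/L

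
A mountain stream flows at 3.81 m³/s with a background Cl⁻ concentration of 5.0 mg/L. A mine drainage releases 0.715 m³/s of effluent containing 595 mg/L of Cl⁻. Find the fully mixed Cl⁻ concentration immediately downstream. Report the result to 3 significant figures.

Mass balance: C = (3.810·5.000 + 0.7150·595.0) / 4.525 = 444.5/4.525 = 98.23 mg/L.

98.2 mg/L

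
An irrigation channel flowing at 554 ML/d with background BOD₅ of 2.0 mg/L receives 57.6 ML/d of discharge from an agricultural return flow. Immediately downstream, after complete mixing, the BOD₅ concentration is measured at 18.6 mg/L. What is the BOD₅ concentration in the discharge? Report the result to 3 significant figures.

Mass balance: 554.0·2.000 + 57.60·Cₑ = 611.6·18.60
→ Cₑ = (611.6·18.60 − 554.0·2.000) / 57.60 = 178.3 mg/L.

178 mg/L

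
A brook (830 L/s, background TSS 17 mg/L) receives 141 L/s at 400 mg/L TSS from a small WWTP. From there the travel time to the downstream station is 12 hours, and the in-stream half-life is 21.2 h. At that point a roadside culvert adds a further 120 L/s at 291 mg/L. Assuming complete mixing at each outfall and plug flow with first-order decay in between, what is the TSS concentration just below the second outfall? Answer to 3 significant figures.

75.7 mg/L

Mass balance: C = (830.0·17.00 + 141.0·400.0) / 971.0 = 70510/971.0 = 72.62 mg/L; combined flow 971.0 L/s.
Half-life 21.2 h → k = ln 2 / 21.2 = 0.03270 h⁻¹ = 0.7847 d⁻¹.
First-order decay: C = 72.62·exp(−k·t) = 72.62·0.6755 = 49.05 mg/L.
Second outfall: C = (971.0·49.05 + 120.0·291.0)/1091 = 75.66 mg/L.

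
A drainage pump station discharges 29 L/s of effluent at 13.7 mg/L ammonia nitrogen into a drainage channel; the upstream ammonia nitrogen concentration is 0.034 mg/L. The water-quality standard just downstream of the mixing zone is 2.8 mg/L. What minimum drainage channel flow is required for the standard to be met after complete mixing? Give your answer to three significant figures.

Set C_mix = 2.8: (Q·0.03400 + 29.00·13.70) / (Q + 29.00) = 2.8
→ Q = 29.00·(13.70 − 2.8)/(2.8 − 0.03400) = 114.3 L/s.

114 L/s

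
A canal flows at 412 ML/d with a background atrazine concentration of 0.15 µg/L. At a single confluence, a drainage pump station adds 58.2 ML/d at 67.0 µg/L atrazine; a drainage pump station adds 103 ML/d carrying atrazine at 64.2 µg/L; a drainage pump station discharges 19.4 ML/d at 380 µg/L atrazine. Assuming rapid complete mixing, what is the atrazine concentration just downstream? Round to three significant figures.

Mixed concentration C = ΣQC/ΣQ = (412.0·0.1500 + 58.20·67.00 + 103.0·64.20 + 19.40·380.0) / 592.6 = 17950/592.6 = 30.28 µg/L.

30.3 µg/L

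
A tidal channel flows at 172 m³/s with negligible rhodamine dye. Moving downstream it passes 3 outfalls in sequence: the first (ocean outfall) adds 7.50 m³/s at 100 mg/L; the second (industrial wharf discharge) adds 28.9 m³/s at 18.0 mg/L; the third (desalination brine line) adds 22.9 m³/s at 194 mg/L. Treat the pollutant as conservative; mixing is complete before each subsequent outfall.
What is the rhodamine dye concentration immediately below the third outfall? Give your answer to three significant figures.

After outfall 1: Q = 172.0 + 7.500 = 179.5 m³/s; C = (172.0·0 + 7.500·100.0)/179.5 = 4.178 mg/L.
After outfall 2: Q = 179.5 + 28.90 = 208.4 m³/s; C = (179.5·4.178 + 28.90·18.00)/208.4 = 6.095 mg/L.
After outfall 3: Q = 208.4 + 22.90 = 231.3 m³/s; C = (208.4·6.095 + 22.90·194.0)/231.3 = 24.70 mg/L.

24.7 mg/L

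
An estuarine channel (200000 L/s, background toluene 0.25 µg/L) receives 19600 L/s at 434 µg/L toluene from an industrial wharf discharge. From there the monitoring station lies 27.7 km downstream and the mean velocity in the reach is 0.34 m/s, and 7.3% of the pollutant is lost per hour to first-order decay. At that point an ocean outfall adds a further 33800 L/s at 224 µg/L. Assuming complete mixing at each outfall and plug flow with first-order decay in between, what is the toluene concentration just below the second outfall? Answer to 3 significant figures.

After mixing, C = (200000·0.2500 + 19600·434.0) / 219600 = 8556000/219600 = 38.96 µg/L; combined flow 219600 L/s.
Travel time t = 27.7·1000 / 0.34 = 81470 s = 22.63 h.
7.3%/h lost → k = −ln(1 − 0.073) = 0.07580 h⁻¹.
Decay over the reach: 38.96·exp(−kt) = 38.96·0.1799 = 7.009 µg/L.
Second outfall: C = (219600·7.009 + 33800·224.0)/253400 = 35.95 µg/L.

36.0 µg/L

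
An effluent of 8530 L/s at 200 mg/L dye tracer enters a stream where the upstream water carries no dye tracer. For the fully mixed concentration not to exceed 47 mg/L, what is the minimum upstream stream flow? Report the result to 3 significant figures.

Set C_mix = 47: (Q·0 + 8530·200.0) / (Q + 8530) = 47
→ Q = 8530·(200.0 − 47)/(47 − 0) = 27770 L/s.

27800 L/s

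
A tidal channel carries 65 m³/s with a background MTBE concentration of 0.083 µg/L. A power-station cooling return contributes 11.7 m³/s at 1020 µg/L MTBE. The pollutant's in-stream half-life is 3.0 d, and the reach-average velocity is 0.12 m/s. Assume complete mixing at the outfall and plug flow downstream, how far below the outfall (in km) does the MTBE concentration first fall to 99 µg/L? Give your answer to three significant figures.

20.3 km

Flow-weighted average: C = (65.00·0.08300 + 11.70·1020) / 76.70 = 11940/76.70 = 155.7 µg/L.
Half-life 3.0 d → k = ln 2 / 3.0 = 0.2310 d⁻¹.
Set 155.7·exp(−k·t) = 99 → t = ln(155.7/99)/k = 169200 s = 47.01 h.
Distance = v·t = 0.12·169200 = 20310 m = 20.31 km.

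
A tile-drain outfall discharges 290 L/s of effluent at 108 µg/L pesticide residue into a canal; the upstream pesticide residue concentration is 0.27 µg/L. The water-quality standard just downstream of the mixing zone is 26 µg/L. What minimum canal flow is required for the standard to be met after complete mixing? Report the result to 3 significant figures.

Set C_mix = 26: (Q·0.2700 + 290.0·108.0) / (Q + 290.0) = 26
→ Q = 290.0·(108.0 − 26)/(26 − 0.2700) = 924.2 L/s.

924 L/s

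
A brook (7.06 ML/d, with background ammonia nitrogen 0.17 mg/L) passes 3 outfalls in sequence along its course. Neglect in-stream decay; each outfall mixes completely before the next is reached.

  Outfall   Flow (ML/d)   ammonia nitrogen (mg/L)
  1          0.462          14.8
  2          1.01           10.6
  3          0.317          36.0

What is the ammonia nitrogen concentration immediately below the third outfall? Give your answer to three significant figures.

After outfall 1: Q = 7.060 + 0.4620 = 7.522 ML/d; C = (7.060·0.1700 + 0.4620·14.80)/7.522 = 1.069 mg/L.
After outfall 2: Q = 7.522 + 1.010 = 8.532 ML/d; C = (7.522·1.069 + 1.010·10.60)/8.532 = 2.197 mg/L.
After outfall 3: Q = 8.532 + 0.3170 = 8.849 ML/d; C = (8.532·2.197 + 0.3170·36.00)/8.849 = 3.408 mg/L.

3.41 mg/L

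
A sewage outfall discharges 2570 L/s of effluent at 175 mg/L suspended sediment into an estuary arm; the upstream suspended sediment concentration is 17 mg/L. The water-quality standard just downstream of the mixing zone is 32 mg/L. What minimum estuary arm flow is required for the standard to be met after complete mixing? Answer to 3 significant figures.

Set C_mix = 32: (Q·17.00 + 2570·175.0) / (Q + 2570) = 32
→ Q = 2570·(175.0 − 32)/(32 − 17.00) = 24500 L/s.

24500 L/s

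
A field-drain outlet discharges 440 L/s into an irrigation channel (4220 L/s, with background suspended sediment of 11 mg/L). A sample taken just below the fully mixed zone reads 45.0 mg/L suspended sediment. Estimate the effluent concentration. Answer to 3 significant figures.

371 mg/L

Mass balance: 4220·11.00 + 440.0·Cₑ = 4660·45.00
→ Cₑ = (4660·45.00 − 4220·11.00) / 440.0 = 371.1 mg/L.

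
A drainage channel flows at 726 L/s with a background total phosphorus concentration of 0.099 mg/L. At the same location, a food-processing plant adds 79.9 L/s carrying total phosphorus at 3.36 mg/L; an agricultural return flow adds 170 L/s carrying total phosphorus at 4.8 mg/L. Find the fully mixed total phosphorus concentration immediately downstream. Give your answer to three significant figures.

Conservation of mass: C = (726.0·0.09900 + 79.90·3.360 + 170.0·4.800) / 975.9 = 1156/975.9 = 1.185 mg/L.

1.18 mg/L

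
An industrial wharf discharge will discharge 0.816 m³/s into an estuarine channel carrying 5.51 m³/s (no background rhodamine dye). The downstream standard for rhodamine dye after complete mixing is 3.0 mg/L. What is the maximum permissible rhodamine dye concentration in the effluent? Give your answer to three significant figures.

At the limit, (Qr·Cr + Qe·Cₑ)/(Qr + Qe) = 3.0:
Cₑ = (6.326·3.0 − 5.510·0) / 0.8160 = 23.26 mg/L.

23.3 mg/L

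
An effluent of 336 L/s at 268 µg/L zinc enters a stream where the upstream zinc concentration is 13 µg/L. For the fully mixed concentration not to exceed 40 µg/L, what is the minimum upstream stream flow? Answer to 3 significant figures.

Set C_mix = 40: (Q·13.00 + 336.0·268.0) / (Q + 336.0) = 40
→ Q = 336.0·(268.0 − 40)/(40 − 13.00) = 2837 L/s.

2840 L/s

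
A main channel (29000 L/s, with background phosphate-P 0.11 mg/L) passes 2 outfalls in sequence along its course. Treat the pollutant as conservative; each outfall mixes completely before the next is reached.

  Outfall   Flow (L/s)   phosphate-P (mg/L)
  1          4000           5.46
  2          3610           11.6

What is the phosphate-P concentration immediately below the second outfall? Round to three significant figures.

Below outfall 1: Q → 33000 L/s, C = (29000·0.1100 + 4000·5.460)/33000 = 0.7585 mg/L.
Below outfall 2: Q → 36610 L/s, C = (33000·0.7585 + 3610·11.60)/36610 = 1.828 mg/L.

1.83 mg/L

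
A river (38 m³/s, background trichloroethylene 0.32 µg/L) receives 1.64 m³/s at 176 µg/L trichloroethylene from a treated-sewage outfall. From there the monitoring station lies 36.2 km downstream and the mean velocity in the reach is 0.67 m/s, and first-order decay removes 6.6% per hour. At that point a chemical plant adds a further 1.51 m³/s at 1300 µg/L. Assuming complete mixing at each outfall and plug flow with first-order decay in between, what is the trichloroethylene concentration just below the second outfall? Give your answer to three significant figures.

After mixing, C = (38.00·0.3200 + 1.640·176.0) / 39.64 = 300.8/39.64 = 7.588 µg/L; combined flow 39.64 m³/s.
Travel time t = 36.2·1000 / 0.67 = 54030 s = 15.01 h.
6.6%/h lost → k = −ln(1 − 0.066) = 0.06828 h⁻¹.
First-order decay: C = 7.588·exp(−k·t) = 7.588·0.3589 = 2.723 µg/L.
Second outfall: C = (39.64·2.723 + 1.510·1300)/41.15 = 50.33 µg/L.

50.3 µg/L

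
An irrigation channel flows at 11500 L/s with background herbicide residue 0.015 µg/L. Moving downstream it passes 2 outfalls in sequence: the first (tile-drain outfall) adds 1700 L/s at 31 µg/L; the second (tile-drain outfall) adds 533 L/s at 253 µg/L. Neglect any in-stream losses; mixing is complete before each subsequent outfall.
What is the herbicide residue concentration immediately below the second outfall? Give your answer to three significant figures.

13.7 µg/L

Below outfall 1: Q → 13200 L/s, C = (11500·0.01500 + 1700·31.00)/13200 = 4.005 µg/L.
Below outfall 2: Q → 13730 L/s, C = (13200·4.005 + 533.0·253.0)/13730 = 13.67 µg/L.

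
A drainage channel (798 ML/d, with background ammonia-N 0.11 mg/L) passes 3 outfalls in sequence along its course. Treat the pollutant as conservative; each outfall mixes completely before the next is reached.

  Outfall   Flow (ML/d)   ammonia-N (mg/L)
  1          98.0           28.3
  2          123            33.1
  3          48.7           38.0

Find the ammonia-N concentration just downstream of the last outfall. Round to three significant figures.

Below outfall 1: Q → 896.0 ML/d, C = (798.0·0.1100 + 98.00·28.30)/896.0 = 3.193 mg/L.
Below outfall 2: Q → 1019 ML/d, C = (896.0·3.193 + 123.0·33.10)/1019 = 6.803 mg/L.
Below outfall 3: Q → 1068 ML/d, C = (1019·6.803 + 48.70·38.00)/1068 = 8.226 mg/L.

8.23 mg/L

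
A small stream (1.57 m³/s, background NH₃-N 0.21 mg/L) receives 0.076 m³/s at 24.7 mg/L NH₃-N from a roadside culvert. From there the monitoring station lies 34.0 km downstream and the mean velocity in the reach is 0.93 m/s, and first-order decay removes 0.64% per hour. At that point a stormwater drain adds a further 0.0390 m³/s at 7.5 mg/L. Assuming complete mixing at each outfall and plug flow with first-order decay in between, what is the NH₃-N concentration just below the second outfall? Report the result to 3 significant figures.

1.40 mg/L

Conservation of mass: C = (1.570·0.2100 + 0.07600·24.70) / 1.646 = 2.207/1.646 = 1.341 mg/L; combined flow 1.646 m³/s.
Travel time t = 34.0·1000 / 0.93 = 36560 s = 10.16 h.
0.64%/h lost → k = −ln(1 − 0.0064) = 0.006421 h⁻¹.
First-order decay: C = 1.341·exp(−k·t) = 1.341·0.9369 = 1.256 mg/L.
At the second outfall, C = (1.646·1.256 + 0.03900·7.500) / (1.646 + 0.03900) = 1.401 mg/L.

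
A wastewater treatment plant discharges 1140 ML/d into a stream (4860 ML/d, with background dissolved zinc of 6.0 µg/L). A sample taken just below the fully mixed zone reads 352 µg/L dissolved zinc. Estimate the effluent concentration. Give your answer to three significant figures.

Mass balance: 4860·6.000 + 1140·Cₑ = 6000·352.0
→ Cₑ = (6000·352.0 − 4860·6.000) / 1140 = 1827 µg/L.

1830 µg/L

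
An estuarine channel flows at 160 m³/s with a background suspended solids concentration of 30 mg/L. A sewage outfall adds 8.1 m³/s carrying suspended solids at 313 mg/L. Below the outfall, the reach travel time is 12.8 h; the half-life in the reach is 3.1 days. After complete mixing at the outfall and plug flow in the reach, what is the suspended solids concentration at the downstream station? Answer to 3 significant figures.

38.7 mg/L

Mass balance: C = (160.0·30.00 + 8.100·313.0) / 168.1 = 7335/168.1 = 43.64 mg/L.
Half-life 3.1 d → k = ln 2 / 3.1 = 0.2236 d⁻¹.
After decay, C = 43.64 × e^(−kt) = 43.64 × 0.8876 = 38.73 mg/L.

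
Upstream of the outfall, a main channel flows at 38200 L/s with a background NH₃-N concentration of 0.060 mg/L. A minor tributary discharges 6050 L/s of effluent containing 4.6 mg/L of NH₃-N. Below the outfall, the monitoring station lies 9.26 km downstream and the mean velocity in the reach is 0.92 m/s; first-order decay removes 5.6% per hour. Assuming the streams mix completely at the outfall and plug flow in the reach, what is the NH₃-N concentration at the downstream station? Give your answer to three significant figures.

Conservation of mass: C = (38200·0.06000 + 6050·4.600) / 44250 = 30120/44250 = 0.6807 mg/L.
Travel time t = 9.26·1000 / 0.92 = 10070 s = 2.796 h.
5.6%/h lost → k = −ln(1 − 0.056) = 0.05763 h⁻¹.
First-order decay: C = 0.6807·exp(−k·t) = 0.6807·0.8512 = 0.5794 mg/L.

0.579 mg/L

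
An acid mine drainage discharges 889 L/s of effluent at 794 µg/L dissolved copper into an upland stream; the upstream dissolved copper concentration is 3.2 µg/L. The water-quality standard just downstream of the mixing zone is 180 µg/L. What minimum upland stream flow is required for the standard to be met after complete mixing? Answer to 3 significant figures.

Set C_mix = 180: (Q·3.200 + 889.0·794.0) / (Q + 889.0) = 180
→ Q = 889.0·(794.0 − 180)/(180 − 3.200) = 3087 L/s.

3090 L/s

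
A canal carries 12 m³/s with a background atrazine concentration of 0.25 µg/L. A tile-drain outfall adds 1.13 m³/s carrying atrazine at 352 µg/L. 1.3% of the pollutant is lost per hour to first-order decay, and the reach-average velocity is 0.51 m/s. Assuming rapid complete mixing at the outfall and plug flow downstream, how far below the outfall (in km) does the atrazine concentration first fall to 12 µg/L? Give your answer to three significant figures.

131 km

Mixed concentration C = ΣQC/ΣQ = (12.00·0.2500 + 1.130·352.0) / 13.13 = 400.8/13.13 = 30.52 µg/L.
1.3%/h lost → k = −ln(1 − 0.013) = 0.01309 h⁻¹.
Set 30.52·exp(−k·t) = 12 → t = ln(30.52/12)/k = 256800 s = 71.34 h.
Distance = v·t = 0.51·256800 = 131000 m = 131.0 km.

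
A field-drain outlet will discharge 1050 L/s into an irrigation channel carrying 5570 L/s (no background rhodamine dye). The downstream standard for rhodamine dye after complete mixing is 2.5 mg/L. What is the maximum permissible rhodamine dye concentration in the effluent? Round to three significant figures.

15.8 mg/L

At the limit, (Qr·Cr + Qe·Cₑ)/(Qr + Qe) = 2.5:
Cₑ = (6620·2.5 − 5570·0) / 1050 = 15.76 mg/L.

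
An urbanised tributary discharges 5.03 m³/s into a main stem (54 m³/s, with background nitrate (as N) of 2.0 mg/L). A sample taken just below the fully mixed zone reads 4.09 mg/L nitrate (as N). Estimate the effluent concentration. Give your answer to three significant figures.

Mass balance: 54.00·2.000 + 5.030·Cₑ = 59.03·4.090
→ Cₑ = (59.03·4.090 − 54.00·2.000) / 5.030 = 26.53 mg/L.

26.5 mg/L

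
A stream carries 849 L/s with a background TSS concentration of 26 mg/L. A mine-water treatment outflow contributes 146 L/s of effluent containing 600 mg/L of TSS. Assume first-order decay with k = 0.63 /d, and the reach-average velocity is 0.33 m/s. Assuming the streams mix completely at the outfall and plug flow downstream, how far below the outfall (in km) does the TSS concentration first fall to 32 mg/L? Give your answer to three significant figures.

Mixed concentration C = ΣQC/ΣQ = (849.0·26.00 + 146.0·600.0) / 995.0 = 109700/995.0 = 110.2 mg/L.
Set 110.2·exp(−k·t) = 32 → t = ln(110.2/32)/k = 169600 s = 47.12 h.
Distance = v·t = 0.33·169600 = 55970 m = 55.97 km.

56.0 km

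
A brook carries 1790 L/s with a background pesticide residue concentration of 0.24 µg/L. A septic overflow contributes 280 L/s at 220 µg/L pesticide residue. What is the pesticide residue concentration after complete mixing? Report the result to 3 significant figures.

30.0 µg/L

After mixing, C = (1790·0.2400 + 280.0·220.0) / 2070 = 62030/2070 = 29.97 µg/L.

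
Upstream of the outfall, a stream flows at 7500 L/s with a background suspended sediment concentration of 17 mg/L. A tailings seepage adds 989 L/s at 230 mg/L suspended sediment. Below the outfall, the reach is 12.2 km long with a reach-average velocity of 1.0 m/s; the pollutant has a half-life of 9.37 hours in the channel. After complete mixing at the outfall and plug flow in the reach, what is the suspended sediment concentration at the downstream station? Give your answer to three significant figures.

32.5 mg/L

Conservation of mass: C = (7500·17.00 + 989.0·230.0) / 8489 = 355000/8489 = 41.82 mg/L.
Travel time t = 12.2·1000 / 1.0 = 12200 s = 3.389 h.
Half-life 9.37 h → k = ln 2 / 9.37 = 0.07398 h⁻¹ = 1.775 d⁻¹.
Applying C = C₀e^(−kt): 41.82 × 0.7783 = 32.54 mg/L.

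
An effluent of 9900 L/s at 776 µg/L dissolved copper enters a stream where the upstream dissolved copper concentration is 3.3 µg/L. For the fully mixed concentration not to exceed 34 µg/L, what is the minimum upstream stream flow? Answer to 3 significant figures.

239000 L/s

Set C_mix = 34: (Q·3.300 + 9900·776.0) / (Q + 9900) = 34
→ Q = 9900·(776.0 − 34)/(34 − 3.300) = 239300 L/s.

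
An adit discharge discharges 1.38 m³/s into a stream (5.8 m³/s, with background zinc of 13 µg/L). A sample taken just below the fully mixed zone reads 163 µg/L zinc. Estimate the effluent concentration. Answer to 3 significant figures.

Mass balance: 5.800·13.00 + 1.380·Cₑ = 7.180·163.0
→ Cₑ = (7.180·163.0 − 5.800·13.00) / 1.380 = 793.4 µg/L.

793 µg/L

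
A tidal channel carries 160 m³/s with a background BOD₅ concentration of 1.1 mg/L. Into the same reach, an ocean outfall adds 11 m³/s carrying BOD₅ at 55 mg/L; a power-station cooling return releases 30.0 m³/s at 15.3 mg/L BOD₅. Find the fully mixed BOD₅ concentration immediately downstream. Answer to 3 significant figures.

After mixing, C = (160.0·1.100 + 11.00·55.00 + 30.00·15.30) / 201.0 = 1240/201.0 = 6.169 mg/L.

6.17 mg/L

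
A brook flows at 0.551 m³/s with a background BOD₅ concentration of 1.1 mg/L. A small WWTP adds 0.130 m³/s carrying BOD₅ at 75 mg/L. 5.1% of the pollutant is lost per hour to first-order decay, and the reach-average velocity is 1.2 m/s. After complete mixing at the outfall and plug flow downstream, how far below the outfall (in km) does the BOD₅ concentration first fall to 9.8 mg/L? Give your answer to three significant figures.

After mixing, C = (0.5510·1.100 + 0.1300·75.00) / 0.6810 = 10.36/0.6810 = 15.21 mg/L.
5.1%/h lost → k = −ln(1 − 0.051) = 0.05235 h⁻¹.
Set 15.21·exp(−k·t) = 9.8 → t = ln(15.21/9.8)/k = 30220 s = 8.394 h.
Distance = v·t = 1.2·30220 = 36260 m = 36.26 km.

36.3 km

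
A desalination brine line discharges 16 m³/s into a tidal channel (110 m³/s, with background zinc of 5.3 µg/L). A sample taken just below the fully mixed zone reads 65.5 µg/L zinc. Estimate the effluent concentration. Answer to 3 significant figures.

Mass balance: 110.0·5.300 + 16.00·Cₑ = 126.0·65.50
→ Cₑ = (126.0·65.50 − 110.0·5.300) / 16.00 = 479.4 µg/L.

479 µg/L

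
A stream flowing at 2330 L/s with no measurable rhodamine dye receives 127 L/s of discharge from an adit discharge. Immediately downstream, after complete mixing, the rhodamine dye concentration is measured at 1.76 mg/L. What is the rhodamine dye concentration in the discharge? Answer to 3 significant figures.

Mass balance: 2330·0 + 127.0·Cₑ = 2457·1.760
→ Cₑ = (2457·1.760 − 2330·0) / 127.0 = 34.05 mg/L.

34.0 mg/L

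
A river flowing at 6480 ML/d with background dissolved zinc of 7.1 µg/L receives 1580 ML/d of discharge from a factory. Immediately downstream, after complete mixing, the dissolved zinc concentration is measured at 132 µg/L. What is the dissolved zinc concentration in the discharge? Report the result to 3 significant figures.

644 µg/L

Mass balance: 6480·7.100 + 1580·Cₑ = 8060·132.0
→ Cₑ = (8060·132.0 − 6480·7.100) / 1580 = 644.2 µg/L.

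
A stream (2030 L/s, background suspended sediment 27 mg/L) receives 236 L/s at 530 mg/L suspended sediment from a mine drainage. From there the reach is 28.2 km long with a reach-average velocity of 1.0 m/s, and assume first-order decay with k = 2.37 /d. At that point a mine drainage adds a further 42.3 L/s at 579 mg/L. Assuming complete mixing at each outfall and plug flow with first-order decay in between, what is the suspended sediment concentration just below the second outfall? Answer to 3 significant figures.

Mixed concentration C = ΣQC/ΣQ = (2030·27.00 + 236.0·530.0) / 2266 = 179900/2266 = 79.39 mg/L; combined flow 2266 L/s.
Travel time t = 28.2·1000 / 1.0 = 28200 s = 7.833 h.
Applying C = C₀e^(−kt): 79.39 × 0.4614 = 36.63 mg/L.
At the second outfall, C = (2266·36.63 + 42.30·579.0) / (2266 + 42.30) = 46.57 mg/L.

46.6 mg/L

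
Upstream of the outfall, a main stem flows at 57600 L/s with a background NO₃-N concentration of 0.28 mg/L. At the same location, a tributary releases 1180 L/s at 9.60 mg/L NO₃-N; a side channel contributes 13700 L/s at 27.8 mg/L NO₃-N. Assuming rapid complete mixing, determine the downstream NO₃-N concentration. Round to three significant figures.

5.63 mg/L

After mixing, C = (57600·0.2800 + 1180·9.600 + 13700·27.80) / 72480 = 408300/72480 = 5.633 mg/L.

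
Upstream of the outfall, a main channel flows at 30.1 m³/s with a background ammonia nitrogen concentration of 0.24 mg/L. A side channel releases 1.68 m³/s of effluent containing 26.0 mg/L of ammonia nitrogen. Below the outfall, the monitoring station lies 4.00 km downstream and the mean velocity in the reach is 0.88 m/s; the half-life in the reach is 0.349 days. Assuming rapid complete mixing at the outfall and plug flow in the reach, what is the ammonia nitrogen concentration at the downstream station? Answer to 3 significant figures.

1.44 mg/L

Flow-weighted average: C = (30.10·0.2400 + 1.680·26.00) / 31.78 = 50.90/31.78 = 1.602 mg/L.
Travel time t = 4.00·1000 / 0.88 = 4545 s = 1.263 h.
Half-life 0.349 d → k = ln 2 / 0.349 = 1.986 d⁻¹.
Decay over the reach: 1.602·exp(−kt) = 1.602·0.9008 = 1.443 mg/L.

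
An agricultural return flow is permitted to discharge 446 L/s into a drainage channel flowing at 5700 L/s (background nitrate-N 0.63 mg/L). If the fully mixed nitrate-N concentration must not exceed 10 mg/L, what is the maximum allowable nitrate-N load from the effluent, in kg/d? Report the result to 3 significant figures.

5000 kg/d

Mass balance at the limit: 5700·0.6300 + 446.0·Cₑ = 6146·10 → Cₑ = 129.8 mg/L.
446.0 L/s = 0.4460 m³/s. Load = 0.4460 m³/s × 129.8 g/m³ × 86 400 s/d = 5000 kg/d.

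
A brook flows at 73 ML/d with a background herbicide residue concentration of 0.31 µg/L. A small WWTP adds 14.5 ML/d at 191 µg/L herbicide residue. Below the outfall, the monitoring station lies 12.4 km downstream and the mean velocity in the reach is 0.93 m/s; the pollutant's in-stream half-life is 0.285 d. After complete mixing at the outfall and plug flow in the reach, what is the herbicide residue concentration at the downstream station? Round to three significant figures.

Flow-weighted average: C = (73.00·0.3100 + 14.50·191.0) / 87.50 = 2792/87.50 = 31.91 µg/L.
Travel time t = 12.4·1000 / 0.93 = 13330 s = 3.704 h.
Half-life 0.285 d → k = ln 2 / 0.285 = 2.432 d⁻¹.
Decay over the reach: 31.91·exp(−kt) = 31.91·0.6871 = 21.92 µg/L.

21.9 µg/L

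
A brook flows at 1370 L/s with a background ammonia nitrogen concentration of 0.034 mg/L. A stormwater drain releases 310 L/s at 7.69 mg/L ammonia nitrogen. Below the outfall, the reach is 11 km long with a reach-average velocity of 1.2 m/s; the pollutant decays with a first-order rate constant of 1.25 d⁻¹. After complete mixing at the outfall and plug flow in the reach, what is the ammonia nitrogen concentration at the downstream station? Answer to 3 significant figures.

1.27 mg/L

After mixing, C = (1370·0.03400 + 310.0·7.690) / 1680 = 2430/1680 = 1.447 mg/L.
Travel time t = 11·1000 / 1.2 = 9167 s = 2.546 h.
Applying C = C₀e^(−kt): 1.447 × 0.8758 = 1.267 mg/L.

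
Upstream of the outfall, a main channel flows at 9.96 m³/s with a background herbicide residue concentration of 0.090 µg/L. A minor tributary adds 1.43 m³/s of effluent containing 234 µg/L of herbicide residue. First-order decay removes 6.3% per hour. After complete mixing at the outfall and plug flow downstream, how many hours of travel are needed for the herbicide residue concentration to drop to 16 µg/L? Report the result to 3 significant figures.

After mixing, C = (9.960·0.09000 + 1.430·234.0) / 11.39 = 335.5/11.39 = 29.46 µg/L.
6.3%/h lost → k = −ln(1 − 0.063) = 0.06507 h⁻¹.
29.46·exp(−k·t) = 16 → t = ln(29.46/16)/k = 33770 s = 9.380 h.

9.38 h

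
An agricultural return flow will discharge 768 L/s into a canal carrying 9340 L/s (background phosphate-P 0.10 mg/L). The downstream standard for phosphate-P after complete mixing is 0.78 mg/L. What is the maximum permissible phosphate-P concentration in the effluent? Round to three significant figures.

At the limit, (Qr·Cr + Qe·Cₑ)/(Qr + Qe) = 0.78:
Cₑ = (10110·0.78 − 9340·0.1000) / 768.0 = 9.050 mg/L.

9.05 mg/L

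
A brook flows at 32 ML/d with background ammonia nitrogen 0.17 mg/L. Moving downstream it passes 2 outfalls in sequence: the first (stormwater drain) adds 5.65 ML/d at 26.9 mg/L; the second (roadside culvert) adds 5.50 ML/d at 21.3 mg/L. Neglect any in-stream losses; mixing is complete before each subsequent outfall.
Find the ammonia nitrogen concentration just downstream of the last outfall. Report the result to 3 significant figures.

6.36 mg/L

Below outfall 1: Q → 37.65 ML/d, C = (32.00·0.1700 + 5.650·26.90)/37.65 = 4.181 mg/L.
Below outfall 2: Q → 43.15 ML/d, C = (37.65·4.181 + 5.500·21.30)/43.15 = 6.363 mg/L.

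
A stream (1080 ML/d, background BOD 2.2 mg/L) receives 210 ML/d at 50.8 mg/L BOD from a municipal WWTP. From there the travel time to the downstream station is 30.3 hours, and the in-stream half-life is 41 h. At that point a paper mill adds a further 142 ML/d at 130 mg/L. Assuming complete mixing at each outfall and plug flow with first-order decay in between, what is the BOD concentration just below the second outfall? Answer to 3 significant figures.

18.3 mg/L

Mixed concentration C = ΣQC/ΣQ = (1080·2.200 + 210.0·50.80) / 1290 = 13040/1290 = 10.11 mg/L; combined flow 1290 ML/d.
Half-life 41 h → k = ln 2 / 41 = 0.01691 h⁻¹ = 0.4057 d⁻¹.
First-order decay: C = 10.11·exp(−k·t) = 10.11·0.5991 = 6.058 mg/L.
Second outfall: C = (1290·6.058 + 142.0·130.0)/1432 = 18.35 mg/L.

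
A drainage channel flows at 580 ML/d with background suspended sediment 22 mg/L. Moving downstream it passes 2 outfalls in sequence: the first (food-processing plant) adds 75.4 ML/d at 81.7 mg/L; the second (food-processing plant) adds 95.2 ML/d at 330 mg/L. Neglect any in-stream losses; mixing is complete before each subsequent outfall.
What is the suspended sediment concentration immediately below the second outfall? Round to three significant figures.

Below outfall 1: Q → 655.4 ML/d, C = (580.0·22.00 + 75.40·81.70)/655.4 = 28.87 mg/L.
Below outfall 2: Q → 750.6 ML/d, C = (655.4·28.87 + 95.20·330.0)/750.6 = 67.06 mg/L.

67.1 mg/L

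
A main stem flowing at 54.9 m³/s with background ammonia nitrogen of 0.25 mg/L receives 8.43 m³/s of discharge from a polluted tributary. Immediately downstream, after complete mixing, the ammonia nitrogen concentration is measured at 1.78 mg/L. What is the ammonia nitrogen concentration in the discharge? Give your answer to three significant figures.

11.7 mg/L

Mass balance: 54.90·0.2500 + 8.430·Cₑ = 63.33·1.780
→ Cₑ = (63.33·1.780 − 54.90·0.2500) / 8.430 = 11.74 mg/L.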